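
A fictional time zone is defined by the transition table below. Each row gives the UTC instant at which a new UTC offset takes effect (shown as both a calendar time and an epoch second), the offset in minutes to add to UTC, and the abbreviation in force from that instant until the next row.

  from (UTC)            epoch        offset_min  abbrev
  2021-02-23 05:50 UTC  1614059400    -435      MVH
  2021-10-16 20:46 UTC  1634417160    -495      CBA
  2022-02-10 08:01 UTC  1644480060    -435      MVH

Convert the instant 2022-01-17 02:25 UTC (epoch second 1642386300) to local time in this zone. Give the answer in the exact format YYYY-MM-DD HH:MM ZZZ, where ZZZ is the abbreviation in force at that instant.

Query: 2022-01-17 02:25 UTC
Rule 2/3 (CBA, -08:15): 2021-10-16 20:46 UTC ≤ query < 2022-02-10 08:01 UTC
2·60 + 25 - 495 = -350 min
-350 = -1·1440 + 1090; 1090 = 18·60 + 10 → 18:10, 2022-01-17 - 1 day = 2022-01-16
→ 2022-01-16 18:10 CBA

2022-01-16 18:10 CBA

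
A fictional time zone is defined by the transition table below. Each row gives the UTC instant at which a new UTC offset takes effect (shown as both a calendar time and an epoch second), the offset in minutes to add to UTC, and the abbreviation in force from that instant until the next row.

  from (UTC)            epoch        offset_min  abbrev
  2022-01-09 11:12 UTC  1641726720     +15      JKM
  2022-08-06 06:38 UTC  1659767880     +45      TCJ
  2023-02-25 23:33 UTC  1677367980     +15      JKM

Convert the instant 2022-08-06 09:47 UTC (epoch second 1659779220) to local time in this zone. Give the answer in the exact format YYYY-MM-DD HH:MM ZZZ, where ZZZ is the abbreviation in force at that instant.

Query: 2022-08-06 09:47 UTC
Rule 2/3 (TCJ, +00:45): 2022-08-06 06:38 UTC ≤ query < 2023-02-25 23:33 UTC
9·60 + 47 + 45 = 632 min
632 = 0·1440 + 632; 632 = 10·60 + 32 → 10:32, same day
→ 2022-08-06 10:32 TCJ

2022-08-06 10:32 TCJ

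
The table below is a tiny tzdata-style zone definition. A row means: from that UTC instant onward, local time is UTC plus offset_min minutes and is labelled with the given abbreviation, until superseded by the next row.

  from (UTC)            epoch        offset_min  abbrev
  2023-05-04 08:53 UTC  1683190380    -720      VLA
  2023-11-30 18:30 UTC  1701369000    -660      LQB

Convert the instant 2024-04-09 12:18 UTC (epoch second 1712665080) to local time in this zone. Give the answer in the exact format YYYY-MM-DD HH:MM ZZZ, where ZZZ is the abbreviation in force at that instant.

2024-04-09 01:18 LQB

Query: 2024-04-09 12:18 UTC
Rule 2/2 (LQB, -11:00): 2023-11-30 18:30 UTC ≤ query < +∞
12·60 + 18 - 660 = 78 min
78 = 0·1440 + 78; 78 = 1·60 + 18 → 01:18, same day
→ 2024-04-09 01:18 LQB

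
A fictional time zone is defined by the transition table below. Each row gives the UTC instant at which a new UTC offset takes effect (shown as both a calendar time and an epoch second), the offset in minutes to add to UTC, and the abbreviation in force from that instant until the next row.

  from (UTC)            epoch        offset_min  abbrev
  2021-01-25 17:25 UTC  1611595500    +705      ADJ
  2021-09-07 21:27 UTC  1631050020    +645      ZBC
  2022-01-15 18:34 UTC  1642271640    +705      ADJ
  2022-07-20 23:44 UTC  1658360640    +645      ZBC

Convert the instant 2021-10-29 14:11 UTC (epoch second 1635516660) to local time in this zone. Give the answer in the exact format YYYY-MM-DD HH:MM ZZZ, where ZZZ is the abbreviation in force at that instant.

Query: 2021-10-29 14:11 UTC
Rule 2/4 (ZBC, +10:45): 2021-09-07 21:27 UTC ≤ query < 2022-01-15 18:34 UTC
14·60 + 11 + 645 = 1496 min
1496 = 1·1440 + 56; 56 = 0·60 + 56 → 00:56, 2021-10-29 + 1 day = 2021-10-30
→ 2021-10-30 00:56 ZBC

2021-10-30 00:56 ZBC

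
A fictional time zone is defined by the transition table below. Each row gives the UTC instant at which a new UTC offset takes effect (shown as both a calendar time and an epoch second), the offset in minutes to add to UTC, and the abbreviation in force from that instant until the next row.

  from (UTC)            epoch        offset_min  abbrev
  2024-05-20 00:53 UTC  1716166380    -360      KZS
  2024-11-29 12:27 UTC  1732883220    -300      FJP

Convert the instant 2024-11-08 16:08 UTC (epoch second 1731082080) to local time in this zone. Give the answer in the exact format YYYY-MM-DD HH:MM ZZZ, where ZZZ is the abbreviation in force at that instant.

2024-11-08 10:08 KZS

Query: 2024-11-08 16:08 UTC
Rule 1/2 (KZS, -06:00): 2024-05-20 00:53 UTC ≤ query < 2024-11-29 12:27 UTC
16·60 + 8 - 360 = 608 min
608 = 0·1440 + 608; 608 = 10·60 + 8 → 10:08, same day
→ 2024-11-08 10:08 KZS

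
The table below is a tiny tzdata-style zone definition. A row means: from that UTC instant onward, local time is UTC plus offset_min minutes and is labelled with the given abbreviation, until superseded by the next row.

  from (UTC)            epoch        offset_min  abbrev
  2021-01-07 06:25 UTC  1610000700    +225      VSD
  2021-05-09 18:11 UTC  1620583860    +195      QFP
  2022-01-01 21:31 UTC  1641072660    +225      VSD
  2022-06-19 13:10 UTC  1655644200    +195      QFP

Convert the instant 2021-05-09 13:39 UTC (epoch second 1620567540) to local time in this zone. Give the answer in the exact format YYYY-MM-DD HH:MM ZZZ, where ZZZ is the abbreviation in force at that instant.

Query: 2021-05-09 13:39 UTC
Rule 1/4 (VSD, +03:45): 2021-01-07 06:25 UTC ≤ query < 2021-05-09 18:11 UTC
13·60 + 39 + 225 = 1044 min
1044 = 0·1440 + 1044; 1044 = 17·60 + 24 → 17:24, same day
→ 2021-05-09 17:24 VSD

2021-05-09 17:24 VSD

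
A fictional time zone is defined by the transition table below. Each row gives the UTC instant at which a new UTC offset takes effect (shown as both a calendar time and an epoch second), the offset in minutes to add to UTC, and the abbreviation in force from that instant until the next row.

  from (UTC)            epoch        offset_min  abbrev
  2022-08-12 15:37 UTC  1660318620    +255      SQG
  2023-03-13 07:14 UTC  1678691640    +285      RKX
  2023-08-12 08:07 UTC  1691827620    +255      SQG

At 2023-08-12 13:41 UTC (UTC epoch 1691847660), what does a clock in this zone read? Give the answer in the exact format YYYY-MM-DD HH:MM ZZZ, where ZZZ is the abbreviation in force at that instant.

Query: 2023-08-12 13:41 UTC
Rule 3/3 (SQG, +04:15): 2023-08-12 08:07 UTC ≤ query < +∞
13·60 + 41 + 255 = 1076 min
1076 = 0·1440 + 1076; 1076 = 17·60 + 56 → 17:56, same day
→ 2023-08-12 17:56 SQG

2023-08-12 17:56 SQG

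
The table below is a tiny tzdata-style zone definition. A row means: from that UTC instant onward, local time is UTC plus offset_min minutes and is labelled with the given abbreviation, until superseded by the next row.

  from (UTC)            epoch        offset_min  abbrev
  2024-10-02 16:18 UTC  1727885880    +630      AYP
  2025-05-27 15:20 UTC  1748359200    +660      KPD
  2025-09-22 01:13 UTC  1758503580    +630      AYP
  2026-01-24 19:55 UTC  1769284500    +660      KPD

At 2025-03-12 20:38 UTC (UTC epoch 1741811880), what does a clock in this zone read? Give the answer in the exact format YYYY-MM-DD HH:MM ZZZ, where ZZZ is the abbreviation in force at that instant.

2025-03-13 07:08 AYP

Query: 2025-03-12 20:38 UTC
Rule 1/4 (AYP, +10:30): 2024-10-02 16:18 UTC ≤ query < 2025-05-27 15:20 UTC
20·60 + 38 + 630 = 1868 min
1868 = 1·1440 + 428; 428 = 7·60 + 8 → 07:08, 2025-03-12 + 1 day = 2025-03-13
→ 2025-03-13 07:08 AYP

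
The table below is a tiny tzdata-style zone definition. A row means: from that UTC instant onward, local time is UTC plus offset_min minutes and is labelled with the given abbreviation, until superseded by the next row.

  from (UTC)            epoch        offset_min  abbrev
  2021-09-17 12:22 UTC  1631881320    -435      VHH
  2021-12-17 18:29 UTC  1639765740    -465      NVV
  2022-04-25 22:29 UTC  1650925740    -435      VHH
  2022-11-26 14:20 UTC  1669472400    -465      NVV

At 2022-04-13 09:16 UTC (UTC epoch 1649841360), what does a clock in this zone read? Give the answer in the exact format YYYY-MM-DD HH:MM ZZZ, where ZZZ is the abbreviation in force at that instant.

2022-04-13 01:31 NVV

Query: 2022-04-13 09:16 UTC
Rule 2/4 (NVV, -07:45): 2021-12-17 18:29 UTC ≤ query < 2022-04-25 22:29 UTC
9·60 + 16 - 465 = 91 min
91 = 0·1440 + 91; 91 = 1·60 + 31 → 01:31, same day
→ 2022-04-13 01:31 NVV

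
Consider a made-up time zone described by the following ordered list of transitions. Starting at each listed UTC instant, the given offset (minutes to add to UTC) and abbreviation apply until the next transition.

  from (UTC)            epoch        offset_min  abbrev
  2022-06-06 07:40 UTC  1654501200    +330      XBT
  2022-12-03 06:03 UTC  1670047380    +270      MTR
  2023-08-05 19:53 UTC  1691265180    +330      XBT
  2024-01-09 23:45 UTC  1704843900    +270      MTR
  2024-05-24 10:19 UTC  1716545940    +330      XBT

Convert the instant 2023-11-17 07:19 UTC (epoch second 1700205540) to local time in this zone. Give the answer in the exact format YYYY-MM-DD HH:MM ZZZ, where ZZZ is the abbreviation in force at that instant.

2023-11-17 12:49 XBT

Query: 2023-11-17 07:19 UTC
Rule 3/5 (XBT, +05:30): 2023-08-05 19:53 UTC ≤ query < 2024-01-09 23:45 UTC
7·60 + 19 + 330 = 769 min
769 = 0·1440 + 769; 769 = 12·60 + 49 → 12:49, same day
→ 2023-11-17 12:49 XBT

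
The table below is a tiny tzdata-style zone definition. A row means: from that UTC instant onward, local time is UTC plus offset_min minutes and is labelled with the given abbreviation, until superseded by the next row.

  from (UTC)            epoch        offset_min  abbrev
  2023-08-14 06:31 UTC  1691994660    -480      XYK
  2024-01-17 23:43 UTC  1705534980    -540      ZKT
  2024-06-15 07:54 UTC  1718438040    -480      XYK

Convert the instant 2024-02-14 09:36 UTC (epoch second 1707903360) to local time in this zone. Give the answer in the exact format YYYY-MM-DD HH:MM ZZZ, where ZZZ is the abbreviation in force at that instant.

Query: 2024-02-14 09:36 UTC
Rule 2/3 (ZKT, -09:00): 2024-01-17 23:43 UTC ≤ query < 2024-06-15 07:54 UTC
9·60 + 36 - 540 = 36 min
36 = 0·1440 + 36; 36 = 0·60 + 36 → 00:36, same day
→ 2024-02-14 00:36 ZKT

2024-02-14 00:36 ZKT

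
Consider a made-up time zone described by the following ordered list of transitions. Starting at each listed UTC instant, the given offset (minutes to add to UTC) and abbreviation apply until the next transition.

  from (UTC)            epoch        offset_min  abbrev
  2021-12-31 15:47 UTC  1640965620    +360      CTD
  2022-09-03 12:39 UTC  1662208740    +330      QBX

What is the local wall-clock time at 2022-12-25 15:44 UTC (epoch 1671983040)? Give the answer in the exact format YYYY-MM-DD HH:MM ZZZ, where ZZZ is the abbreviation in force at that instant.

Query: 2022-12-25 15:44 UTC
Rule 2/2 (QBX, +05:30): 2022-09-03 12:39 UTC ≤ query < +∞
15·60 + 44 + 330 = 1274 min
1274 = 0·1440 + 1274; 1274 = 21·60 + 14 → 21:14, same day
→ 2022-12-25 21:14 QBX

2022-12-25 21:14 QBX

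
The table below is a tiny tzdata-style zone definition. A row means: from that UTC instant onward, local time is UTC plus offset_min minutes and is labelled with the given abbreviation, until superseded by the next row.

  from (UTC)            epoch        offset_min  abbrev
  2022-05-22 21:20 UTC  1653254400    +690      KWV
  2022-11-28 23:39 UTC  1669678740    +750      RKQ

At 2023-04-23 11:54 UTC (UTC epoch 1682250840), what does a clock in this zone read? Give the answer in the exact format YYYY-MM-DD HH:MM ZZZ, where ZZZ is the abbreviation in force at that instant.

Query: 2023-04-23 11:54 UTC
Rule 2/2 (RKQ, +12:30): 2022-11-28 23:39 UTC ≤ query < +∞
11·60 + 54 + 750 = 1464 min
1464 = 1·1440 + 24; 24 = 0·60 + 24 → 00:24, 2023-04-23 + 1 day = 2023-04-24
→ 2023-04-24 00:24 RKQ

2023-04-24 00:24 RKQ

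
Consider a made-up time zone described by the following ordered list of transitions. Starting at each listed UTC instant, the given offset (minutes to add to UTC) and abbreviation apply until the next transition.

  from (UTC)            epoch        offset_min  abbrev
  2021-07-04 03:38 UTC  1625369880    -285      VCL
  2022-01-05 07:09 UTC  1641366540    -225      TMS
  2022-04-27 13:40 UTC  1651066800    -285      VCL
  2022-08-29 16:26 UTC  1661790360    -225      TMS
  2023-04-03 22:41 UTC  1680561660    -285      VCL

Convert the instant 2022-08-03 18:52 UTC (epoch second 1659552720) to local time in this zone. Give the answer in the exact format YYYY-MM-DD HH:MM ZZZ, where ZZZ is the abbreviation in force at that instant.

2022-08-03 14:07 VCL

Query: 2022-08-03 18:52 UTC
Rule 3/5 (VCL, -04:45): 2022-04-27 13:40 UTC ≤ query < 2022-08-29 16:26 UTC
18·60 + 52 - 285 = 847 min
847 = 0·1440 + 847; 847 = 14·60 + 7 → 14:07, same day
→ 2022-08-03 14:07 VCL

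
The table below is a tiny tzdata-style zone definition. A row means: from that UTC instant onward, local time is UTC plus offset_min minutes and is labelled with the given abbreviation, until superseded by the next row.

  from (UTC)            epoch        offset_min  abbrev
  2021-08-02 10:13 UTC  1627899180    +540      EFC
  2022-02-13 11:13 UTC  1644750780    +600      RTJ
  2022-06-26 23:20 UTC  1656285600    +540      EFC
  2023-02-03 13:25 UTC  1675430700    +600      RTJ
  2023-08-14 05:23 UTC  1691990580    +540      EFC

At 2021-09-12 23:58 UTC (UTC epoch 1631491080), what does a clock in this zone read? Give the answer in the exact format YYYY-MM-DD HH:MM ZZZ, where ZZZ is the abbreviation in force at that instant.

2021-09-13 08:58 EFC

Query: 2021-09-12 23:58 UTC
Rule 1/5 (EFC, +09:00): 2021-08-02 10:13 UTC ≤ query < 2022-02-13 11:13 UTC
23·60 + 58 + 540 = 1978 min
1978 = 1·1440 + 538; 538 = 8·60 + 58 → 08:58, 2021-09-12 + 1 day = 2021-09-13
→ 2021-09-13 08:58 EFC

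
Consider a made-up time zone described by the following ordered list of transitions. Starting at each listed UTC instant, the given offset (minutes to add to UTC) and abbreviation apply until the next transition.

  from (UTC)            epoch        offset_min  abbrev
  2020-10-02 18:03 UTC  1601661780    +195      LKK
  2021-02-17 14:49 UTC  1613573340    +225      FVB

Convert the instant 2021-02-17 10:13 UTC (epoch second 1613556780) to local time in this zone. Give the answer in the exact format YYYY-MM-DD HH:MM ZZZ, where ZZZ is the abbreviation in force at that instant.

2021-02-17 13:28 LKK

Query: 2021-02-17 10:13 UTC
Rule 1/2 (LKK, +03:15): 2020-10-02 18:03 UTC ≤ query < 2021-02-17 14:49 UTC
10·60 + 13 + 195 = 808 min
808 = 0·1440 + 808; 808 = 13·60 + 28 → 13:28, same day
→ 2021-02-17 13:28 LKK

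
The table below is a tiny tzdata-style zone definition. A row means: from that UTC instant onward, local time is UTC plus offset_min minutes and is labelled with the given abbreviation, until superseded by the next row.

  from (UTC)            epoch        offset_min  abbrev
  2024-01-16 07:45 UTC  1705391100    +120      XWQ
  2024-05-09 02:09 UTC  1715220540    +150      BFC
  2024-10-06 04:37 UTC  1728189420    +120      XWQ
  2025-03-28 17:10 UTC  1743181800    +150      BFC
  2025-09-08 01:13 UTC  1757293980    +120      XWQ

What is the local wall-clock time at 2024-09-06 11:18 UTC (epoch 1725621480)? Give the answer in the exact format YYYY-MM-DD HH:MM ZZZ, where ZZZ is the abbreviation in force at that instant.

Query: 2024-09-06 11:18 UTC
Rule 2/5 (BFC, +02:30): 2024-05-09 02:09 UTC ≤ query < 2024-10-06 04:37 UTC
11·60 + 18 + 150 = 828 min
828 = 0·1440 + 828; 828 = 13·60 + 48 → 13:48, same day
→ 2024-09-06 13:48 BFC

2024-09-06 13:48 BFC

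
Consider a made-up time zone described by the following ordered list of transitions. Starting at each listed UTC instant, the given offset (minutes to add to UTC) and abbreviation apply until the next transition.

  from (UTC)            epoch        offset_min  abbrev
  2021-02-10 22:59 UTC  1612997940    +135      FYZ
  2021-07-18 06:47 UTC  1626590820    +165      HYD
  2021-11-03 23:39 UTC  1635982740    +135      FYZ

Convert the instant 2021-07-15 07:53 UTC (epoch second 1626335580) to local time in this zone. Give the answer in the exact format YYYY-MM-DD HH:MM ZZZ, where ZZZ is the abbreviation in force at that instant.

Query: 2021-07-15 07:53 UTC
Rule 1/3 (FYZ, +02:15): 2021-02-10 22:59 UTC ≤ query < 2021-07-18 06:47 UTC
7·60 + 53 + 135 = 608 min
608 = 0·1440 + 608; 608 = 10·60 + 8 → 10:08, same day
→ 2021-07-15 10:08 FYZ

2021-07-15 10:08 FYZ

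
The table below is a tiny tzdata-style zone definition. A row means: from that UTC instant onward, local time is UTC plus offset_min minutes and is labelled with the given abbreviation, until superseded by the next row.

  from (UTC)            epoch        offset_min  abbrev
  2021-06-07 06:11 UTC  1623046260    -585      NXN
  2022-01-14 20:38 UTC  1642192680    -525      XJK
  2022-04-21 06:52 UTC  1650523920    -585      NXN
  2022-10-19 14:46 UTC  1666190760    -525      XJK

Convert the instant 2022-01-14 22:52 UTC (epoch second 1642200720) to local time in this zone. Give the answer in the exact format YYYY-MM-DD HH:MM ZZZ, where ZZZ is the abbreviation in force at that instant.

2022-01-14 14:07 XJK

Query: 2022-01-14 22:52 UTC
Rule 2/4 (XJK, -08:45): 2022-01-14 20:38 UTC ≤ query < 2022-04-21 06:52 UTC
22·60 + 52 - 525 = 847 min
847 = 0·1440 + 847; 847 = 14·60 + 7 → 14:07, same day
→ 2022-01-14 14:07 XJK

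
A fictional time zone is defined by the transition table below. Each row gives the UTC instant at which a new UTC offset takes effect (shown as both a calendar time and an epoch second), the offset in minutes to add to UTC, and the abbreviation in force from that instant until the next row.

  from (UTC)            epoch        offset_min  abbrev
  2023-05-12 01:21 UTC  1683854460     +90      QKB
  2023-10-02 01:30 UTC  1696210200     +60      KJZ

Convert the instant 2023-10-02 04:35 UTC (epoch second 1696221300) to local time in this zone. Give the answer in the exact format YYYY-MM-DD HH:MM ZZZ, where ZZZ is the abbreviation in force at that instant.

2023-10-02 05:35 KJZ

Query: 2023-10-02 04:35 UTC
Rule 2/2 (KJZ, +01:00): 2023-10-02 01:30 UTC ≤ query < +∞
4·60 + 35 + 60 = 335 min
335 = 0·1440 + 335; 335 = 5·60 + 35 → 05:35, same day
→ 2023-10-02 05:35 KJZ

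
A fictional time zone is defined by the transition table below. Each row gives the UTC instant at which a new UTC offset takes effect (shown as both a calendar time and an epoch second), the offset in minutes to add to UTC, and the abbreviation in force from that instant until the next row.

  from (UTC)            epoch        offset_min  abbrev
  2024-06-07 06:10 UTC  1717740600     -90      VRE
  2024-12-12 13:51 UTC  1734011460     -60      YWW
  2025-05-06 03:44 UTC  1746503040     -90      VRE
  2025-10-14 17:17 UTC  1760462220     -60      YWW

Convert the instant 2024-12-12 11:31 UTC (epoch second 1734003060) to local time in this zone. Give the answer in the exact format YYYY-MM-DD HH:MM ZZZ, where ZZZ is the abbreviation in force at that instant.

2024-12-12 10:01 VRE

Query: 2024-12-12 11:31 UTC
Rule 1/4 (VRE, -01:30): 2024-06-07 06:10 UTC ≤ query < 2024-12-12 13:51 UTC
11·60 + 31 - 90 = 601 min
601 = 0·1440 + 601; 601 = 10·60 + 1 → 10:01, same day
→ 2024-12-12 10:01 VRE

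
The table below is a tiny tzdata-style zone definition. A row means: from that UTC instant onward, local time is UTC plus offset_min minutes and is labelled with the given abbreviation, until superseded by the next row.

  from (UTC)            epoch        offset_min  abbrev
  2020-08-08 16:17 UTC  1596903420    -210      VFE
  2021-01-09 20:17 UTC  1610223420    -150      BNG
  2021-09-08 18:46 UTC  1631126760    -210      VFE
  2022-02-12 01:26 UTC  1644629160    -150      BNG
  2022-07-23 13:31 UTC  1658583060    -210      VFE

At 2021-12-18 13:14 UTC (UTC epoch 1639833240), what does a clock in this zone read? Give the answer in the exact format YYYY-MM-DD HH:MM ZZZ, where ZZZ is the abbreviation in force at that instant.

Query: 2021-12-18 13:14 UTC
Rule 3/5 (VFE, -03:30): 2021-09-08 18:46 UTC ≤ query < 2022-02-12 01:26 UTC
13·60 + 14 - 210 = 584 min
584 = 0·1440 + 584; 584 = 9·60 + 44 → 09:44, same day
→ 2021-12-18 09:44 VFE

2021-12-18 09:44 VFE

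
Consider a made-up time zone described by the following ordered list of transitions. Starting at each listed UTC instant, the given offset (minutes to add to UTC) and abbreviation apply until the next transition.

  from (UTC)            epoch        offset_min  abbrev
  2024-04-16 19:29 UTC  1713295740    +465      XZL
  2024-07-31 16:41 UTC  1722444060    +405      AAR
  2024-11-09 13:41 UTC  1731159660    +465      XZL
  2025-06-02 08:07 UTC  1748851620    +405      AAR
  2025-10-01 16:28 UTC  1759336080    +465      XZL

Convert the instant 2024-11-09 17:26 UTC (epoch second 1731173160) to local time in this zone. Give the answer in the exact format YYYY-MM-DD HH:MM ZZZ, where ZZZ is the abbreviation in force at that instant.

2024-11-10 01:11 XZL

Query: 2024-11-09 17:26 UTC
Rule 3/5 (XZL, +07:45): 2024-11-09 13:41 UTC ≤ query < 2025-06-02 08:07 UTC
17·60 + 26 + 465 = 1511 min
1511 = 1·1440 + 71; 71 = 1·60 + 11 → 01:11, 2024-11-09 + 1 day = 2024-11-10
→ 2024-11-10 01:11 XZL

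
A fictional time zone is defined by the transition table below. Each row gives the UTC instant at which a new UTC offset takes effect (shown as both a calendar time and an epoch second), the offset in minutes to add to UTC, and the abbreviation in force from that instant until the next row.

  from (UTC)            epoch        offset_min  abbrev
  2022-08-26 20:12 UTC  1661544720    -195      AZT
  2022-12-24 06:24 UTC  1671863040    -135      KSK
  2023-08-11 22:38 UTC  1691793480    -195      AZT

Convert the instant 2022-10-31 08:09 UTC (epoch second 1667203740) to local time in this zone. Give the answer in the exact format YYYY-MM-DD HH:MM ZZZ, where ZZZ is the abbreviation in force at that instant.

2022-10-31 04:54 AZT

Query: 2022-10-31 08:09 UTC
Rule 1/3 (AZT, -03:15): 2022-08-26 20:12 UTC ≤ query < 2022-12-24 06:24 UTC
8·60 + 9 - 195 = 294 min
294 = 0·1440 + 294; 294 = 4·60 + 54 → 04:54, same day
→ 2022-10-31 04:54 AZT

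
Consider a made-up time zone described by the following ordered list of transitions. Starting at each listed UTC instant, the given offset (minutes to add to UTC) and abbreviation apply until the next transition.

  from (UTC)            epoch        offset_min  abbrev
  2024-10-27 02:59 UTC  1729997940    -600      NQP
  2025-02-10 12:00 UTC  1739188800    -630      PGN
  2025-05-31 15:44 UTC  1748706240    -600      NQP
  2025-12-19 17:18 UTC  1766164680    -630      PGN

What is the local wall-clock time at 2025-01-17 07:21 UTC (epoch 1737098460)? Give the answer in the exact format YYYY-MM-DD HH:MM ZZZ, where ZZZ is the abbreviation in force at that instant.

Query: 2025-01-17 07:21 UTC
Rule 1/4 (NQP, -10:00): 2024-10-27 02:59 UTC ≤ query < 2025-02-10 12:00 UTC
7·60 + 21 - 600 = -159 min
-159 = -1·1440 + 1281; 1281 = 21·60 + 21 → 21:21, 2025-01-17 - 1 day = 2025-01-16
→ 2025-01-16 21:21 NQP

2025-01-16 21:21 NQP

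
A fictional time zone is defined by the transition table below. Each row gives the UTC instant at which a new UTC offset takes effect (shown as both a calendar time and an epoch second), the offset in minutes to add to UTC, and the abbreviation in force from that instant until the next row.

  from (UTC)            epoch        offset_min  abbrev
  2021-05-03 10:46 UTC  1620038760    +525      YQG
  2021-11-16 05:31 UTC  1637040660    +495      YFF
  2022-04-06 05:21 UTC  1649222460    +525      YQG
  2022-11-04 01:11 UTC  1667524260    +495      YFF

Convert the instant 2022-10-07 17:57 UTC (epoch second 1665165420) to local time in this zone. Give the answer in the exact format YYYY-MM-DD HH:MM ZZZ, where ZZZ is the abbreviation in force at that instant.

Query: 2022-10-07 17:57 UTC
Rule 3/4 (YQG, +08:45): 2022-04-06 05:21 UTC ≤ query < 2022-11-04 01:11 UTC
17·60 + 57 + 525 = 1602 min
1602 = 1·1440 + 162; 162 = 2·60 + 42 → 02:42, 2022-10-07 + 1 day = 2022-10-08
→ 2022-10-08 02:42 YQG

2022-10-08 02:42 YQG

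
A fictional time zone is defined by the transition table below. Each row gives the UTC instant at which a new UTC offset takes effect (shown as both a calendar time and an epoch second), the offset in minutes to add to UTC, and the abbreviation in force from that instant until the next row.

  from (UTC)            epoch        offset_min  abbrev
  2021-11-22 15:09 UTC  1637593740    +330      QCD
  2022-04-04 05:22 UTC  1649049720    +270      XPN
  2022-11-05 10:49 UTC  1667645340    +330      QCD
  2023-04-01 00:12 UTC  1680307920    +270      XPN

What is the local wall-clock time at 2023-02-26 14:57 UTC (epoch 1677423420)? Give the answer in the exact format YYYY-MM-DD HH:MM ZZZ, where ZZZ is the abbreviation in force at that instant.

2023-02-26 20:27 QCD

Query: 2023-02-26 14:57 UTC
Rule 3/4 (QCD, +05:30): 2022-11-05 10:49 UTC ≤ query < 2023-04-01 00:12 UTC
14·60 + 57 + 330 = 1227 min
1227 = 0·1440 + 1227; 1227 = 20·60 + 27 → 20:27, same day
→ 2023-02-26 20:27 QCD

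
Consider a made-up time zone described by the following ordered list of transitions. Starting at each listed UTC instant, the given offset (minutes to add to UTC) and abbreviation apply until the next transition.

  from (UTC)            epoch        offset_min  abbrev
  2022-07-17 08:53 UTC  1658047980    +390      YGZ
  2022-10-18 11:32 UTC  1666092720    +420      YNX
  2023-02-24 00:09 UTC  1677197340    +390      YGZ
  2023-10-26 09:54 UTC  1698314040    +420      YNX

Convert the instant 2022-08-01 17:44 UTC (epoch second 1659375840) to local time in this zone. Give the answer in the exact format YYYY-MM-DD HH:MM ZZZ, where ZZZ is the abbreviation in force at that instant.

Query: 2022-08-01 17:44 UTC
Rule 1/4 (YGZ, +06:30): 2022-07-17 08:53 UTC ≤ query < 2022-10-18 11:32 UTC
17·60 + 44 + 390 = 1454 min
1454 = 1·1440 + 14; 14 = 0·60 + 14 → 00:14, 2022-08-01 + 1 day = 2022-08-02
→ 2022-08-02 00:14 YGZ

2022-08-02 00:14 YGZ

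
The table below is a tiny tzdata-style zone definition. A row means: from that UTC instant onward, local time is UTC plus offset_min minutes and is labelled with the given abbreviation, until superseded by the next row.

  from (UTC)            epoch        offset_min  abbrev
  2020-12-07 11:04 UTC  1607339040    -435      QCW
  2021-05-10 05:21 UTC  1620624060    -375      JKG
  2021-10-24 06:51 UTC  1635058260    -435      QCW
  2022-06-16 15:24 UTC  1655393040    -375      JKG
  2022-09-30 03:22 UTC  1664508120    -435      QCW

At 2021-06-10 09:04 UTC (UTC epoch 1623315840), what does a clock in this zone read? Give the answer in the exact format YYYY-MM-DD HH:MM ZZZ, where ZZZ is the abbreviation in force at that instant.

Query: 2021-06-10 09:04 UTC
Rule 2/5 (JKG, -06:15): 2021-05-10 05:21 UTC ≤ query < 2021-10-24 06:51 UTC
9·60 + 4 - 375 = 169 min
169 = 0·1440 + 169; 169 = 2·60 + 49 → 02:49, same day
→ 2021-06-10 02:49 JKG

2021-06-10 02:49 JKG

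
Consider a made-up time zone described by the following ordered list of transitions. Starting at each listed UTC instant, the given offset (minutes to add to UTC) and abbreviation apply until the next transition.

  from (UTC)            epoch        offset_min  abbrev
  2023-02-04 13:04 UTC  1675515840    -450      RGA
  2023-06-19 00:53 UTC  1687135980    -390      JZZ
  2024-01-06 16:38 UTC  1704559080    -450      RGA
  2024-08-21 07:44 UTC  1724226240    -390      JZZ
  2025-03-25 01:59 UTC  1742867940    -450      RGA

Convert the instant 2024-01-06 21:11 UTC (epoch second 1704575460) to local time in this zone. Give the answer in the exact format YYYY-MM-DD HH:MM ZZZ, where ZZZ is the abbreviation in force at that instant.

Query: 2024-01-06 21:11 UTC
Rule 3/5 (RGA, -07:30): 2024-01-06 16:38 UTC ≤ query < 2024-08-21 07:44 UTC
21·60 + 11 - 450 = 821 min
821 = 0·1440 + 821; 821 = 13·60 + 41 → 13:41, same day
→ 2024-01-06 13:41 RGA

2024-01-06 13:41 RGA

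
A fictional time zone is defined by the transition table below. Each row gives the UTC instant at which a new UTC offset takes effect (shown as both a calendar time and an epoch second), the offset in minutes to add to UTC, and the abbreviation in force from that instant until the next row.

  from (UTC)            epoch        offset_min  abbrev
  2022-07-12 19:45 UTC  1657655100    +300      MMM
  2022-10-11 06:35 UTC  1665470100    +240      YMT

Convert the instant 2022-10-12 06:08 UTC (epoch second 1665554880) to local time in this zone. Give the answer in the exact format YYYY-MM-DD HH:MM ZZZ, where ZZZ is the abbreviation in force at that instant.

Query: 2022-10-12 06:08 UTC
Rule 2/2 (YMT, +04:00): 2022-10-11 06:35 UTC ≤ query < +∞
6·60 + 8 + 240 = 608 min
608 = 0·1440 + 608; 608 = 10·60 + 8 → 10:08, same day
→ 2022-10-12 10:08 YMT

2022-10-12 10:08 YMT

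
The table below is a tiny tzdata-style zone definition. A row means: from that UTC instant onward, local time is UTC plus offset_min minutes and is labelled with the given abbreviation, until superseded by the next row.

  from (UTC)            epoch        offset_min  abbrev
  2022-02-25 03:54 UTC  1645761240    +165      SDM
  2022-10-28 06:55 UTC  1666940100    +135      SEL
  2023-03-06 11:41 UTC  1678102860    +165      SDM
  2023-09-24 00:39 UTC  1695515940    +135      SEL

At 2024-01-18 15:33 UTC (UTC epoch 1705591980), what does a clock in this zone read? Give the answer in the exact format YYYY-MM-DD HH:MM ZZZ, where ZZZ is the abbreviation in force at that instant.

2024-01-18 17:48 SEL

Query: 2024-01-18 15:33 UTC
Rule 4/4 (SEL, +02:15): 2023-09-24 00:39 UTC ≤ query < +∞
15·60 + 33 + 135 = 1068 min
1068 = 0·1440 + 1068; 1068 = 17·60 + 48 → 17:48, same day
→ 2024-01-18 17:48 SEL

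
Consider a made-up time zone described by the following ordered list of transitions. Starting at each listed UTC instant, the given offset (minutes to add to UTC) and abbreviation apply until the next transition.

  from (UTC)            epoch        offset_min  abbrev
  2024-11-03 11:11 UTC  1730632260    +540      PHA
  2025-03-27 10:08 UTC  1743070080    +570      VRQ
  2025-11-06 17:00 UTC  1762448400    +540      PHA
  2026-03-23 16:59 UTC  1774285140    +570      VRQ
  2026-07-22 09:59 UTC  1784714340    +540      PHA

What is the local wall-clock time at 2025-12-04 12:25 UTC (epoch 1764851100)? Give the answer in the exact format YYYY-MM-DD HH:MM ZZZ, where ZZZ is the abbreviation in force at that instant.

Query: 2025-12-04 12:25 UTC
Rule 3/5 (PHA, +09:00): 2025-11-06 17:00 UTC ≤ query < 2026-03-23 16:59 UTC
12·60 + 25 + 540 = 1285 min
1285 = 0·1440 + 1285; 1285 = 21·60 + 25 → 21:25, same day
→ 2025-12-04 21:25 PHA

2025-12-04 21:25 PHA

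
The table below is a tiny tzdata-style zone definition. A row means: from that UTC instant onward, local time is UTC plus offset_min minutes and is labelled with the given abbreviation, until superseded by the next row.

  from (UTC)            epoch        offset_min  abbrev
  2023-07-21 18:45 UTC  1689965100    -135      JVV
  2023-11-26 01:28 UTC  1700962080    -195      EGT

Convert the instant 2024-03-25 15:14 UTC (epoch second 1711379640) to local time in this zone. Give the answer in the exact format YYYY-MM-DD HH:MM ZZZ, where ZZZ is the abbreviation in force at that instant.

Query: 2024-03-25 15:14 UTC
Rule 2/2 (EGT, -03:15): 2023-11-26 01:28 UTC ≤ query < +∞
15·60 + 14 - 195 = 719 min
719 = 0·1440 + 719; 719 = 11·60 + 59 → 11:59, same day
→ 2024-03-25 11:59 EGT

2024-03-25 11:59 EGT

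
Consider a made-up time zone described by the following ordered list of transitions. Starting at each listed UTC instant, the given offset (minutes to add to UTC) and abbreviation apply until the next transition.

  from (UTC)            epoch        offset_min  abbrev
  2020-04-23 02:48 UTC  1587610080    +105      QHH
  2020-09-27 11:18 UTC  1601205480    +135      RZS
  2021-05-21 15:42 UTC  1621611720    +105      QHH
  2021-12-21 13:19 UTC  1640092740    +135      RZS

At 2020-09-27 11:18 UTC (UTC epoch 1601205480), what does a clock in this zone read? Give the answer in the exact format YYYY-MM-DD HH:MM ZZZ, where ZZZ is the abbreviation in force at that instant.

Query: 2020-09-27 11:18 UTC
Rule 2/4 (RZS, +02:15): 2020-09-27 11:18 UTC ≤ query < 2021-05-21 15:42 UTC
11·60 + 18 + 135 = 813 min
813 = 0·1440 + 813; 813 = 13·60 + 33 → 13:33, same day
→ 2020-09-27 13:33 RZS

2020-09-27 13:33 RZS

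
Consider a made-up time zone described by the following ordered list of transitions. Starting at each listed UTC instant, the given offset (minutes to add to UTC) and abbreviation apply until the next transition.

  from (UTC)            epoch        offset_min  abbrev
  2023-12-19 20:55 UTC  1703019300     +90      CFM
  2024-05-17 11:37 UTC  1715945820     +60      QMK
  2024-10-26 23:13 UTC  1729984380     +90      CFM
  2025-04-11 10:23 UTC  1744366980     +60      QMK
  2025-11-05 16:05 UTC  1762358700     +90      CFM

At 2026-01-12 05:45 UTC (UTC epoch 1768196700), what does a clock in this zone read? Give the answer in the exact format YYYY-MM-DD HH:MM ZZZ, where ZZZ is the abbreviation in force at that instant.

Query: 2026-01-12 05:45 UTC
Rule 5/5 (CFM, +01:30): 2025-11-05 16:05 UTC ≤ query < +∞
5·60 + 45 + 90 = 435 min
435 = 0·1440 + 435; 435 = 7·60 + 15 → 07:15, same day
→ 2026-01-12 07:15 CFM

2026-01-12 07:15 CFM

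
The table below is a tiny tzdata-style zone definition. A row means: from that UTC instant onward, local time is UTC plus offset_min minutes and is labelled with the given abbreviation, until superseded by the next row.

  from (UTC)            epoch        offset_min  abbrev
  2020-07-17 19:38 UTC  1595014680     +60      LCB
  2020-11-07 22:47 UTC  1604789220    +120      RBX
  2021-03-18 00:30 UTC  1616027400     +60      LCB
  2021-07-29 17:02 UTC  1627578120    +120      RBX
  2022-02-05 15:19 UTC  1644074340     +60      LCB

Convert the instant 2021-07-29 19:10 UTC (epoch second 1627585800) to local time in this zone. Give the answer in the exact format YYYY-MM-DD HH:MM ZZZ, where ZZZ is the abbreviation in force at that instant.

Query: 2021-07-29 19:10 UTC
Rule 4/5 (RBX, +02:00): 2021-07-29 17:02 UTC ≤ query < 2022-02-05 15:19 UTC
19·60 + 10 + 120 = 1270 min
1270 = 0·1440 + 1270; 1270 = 21·60 + 10 → 21:10, same day
→ 2021-07-29 21:10 RBX

2021-07-29 21:10 RBX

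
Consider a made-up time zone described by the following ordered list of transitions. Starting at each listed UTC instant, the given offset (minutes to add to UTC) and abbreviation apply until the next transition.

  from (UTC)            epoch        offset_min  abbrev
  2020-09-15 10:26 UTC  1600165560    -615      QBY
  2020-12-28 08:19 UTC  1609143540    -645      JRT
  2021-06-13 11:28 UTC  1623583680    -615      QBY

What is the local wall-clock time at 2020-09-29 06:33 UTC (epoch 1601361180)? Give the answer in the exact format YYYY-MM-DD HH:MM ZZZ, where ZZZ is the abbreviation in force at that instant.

Query: 2020-09-29 06:33 UTC
Rule 1/3 (QBY, -10:15): 2020-09-15 10:26 UTC ≤ query < 2020-12-28 08:19 UTC
6·60 + 33 - 615 = -222 min
-222 = -1·1440 + 1218; 1218 = 20·60 + 18 → 20:18, 2020-09-29 - 1 day = 2020-09-28
→ 2020-09-28 20:18 QBY

2020-09-28 20:18 QBY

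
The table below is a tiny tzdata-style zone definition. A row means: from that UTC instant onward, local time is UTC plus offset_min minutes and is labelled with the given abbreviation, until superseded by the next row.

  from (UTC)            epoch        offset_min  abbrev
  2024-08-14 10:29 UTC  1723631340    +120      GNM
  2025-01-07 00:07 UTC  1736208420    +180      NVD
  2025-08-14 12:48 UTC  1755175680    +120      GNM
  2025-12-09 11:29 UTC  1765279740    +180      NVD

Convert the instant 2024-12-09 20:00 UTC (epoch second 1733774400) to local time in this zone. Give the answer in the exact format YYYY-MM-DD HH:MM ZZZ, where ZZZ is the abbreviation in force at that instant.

2024-12-09 22:00 GNM

Query: 2024-12-09 20:00 UTC
Rule 1/4 (GNM, +02:00): 2024-08-14 10:29 UTC ≤ query < 2025-01-07 00:07 UTC
20·60 + 0 + 120 = 1320 min
1320 = 0·1440 + 1320; 1320 = 22·60 + 0 → 22:00, same day
→ 2024-12-09 22:00 GNM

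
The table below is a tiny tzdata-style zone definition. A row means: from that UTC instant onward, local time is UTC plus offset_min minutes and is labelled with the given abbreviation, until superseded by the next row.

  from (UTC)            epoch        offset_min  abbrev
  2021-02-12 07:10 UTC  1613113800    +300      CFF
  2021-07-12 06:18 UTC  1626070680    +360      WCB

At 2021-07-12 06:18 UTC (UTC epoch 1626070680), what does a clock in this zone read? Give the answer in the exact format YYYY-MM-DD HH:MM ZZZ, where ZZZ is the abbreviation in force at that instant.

2021-07-12 12:18 WCB

Query: 2021-07-12 06:18 UTC
Rule 2/2 (WCB, +06:00): 2021-07-12 06:18 UTC ≤ query < +∞
6·60 + 18 + 360 = 738 min
738 = 0·1440 + 738; 738 = 12·60 + 18 → 12:18, same day
→ 2021-07-12 12:18 WCB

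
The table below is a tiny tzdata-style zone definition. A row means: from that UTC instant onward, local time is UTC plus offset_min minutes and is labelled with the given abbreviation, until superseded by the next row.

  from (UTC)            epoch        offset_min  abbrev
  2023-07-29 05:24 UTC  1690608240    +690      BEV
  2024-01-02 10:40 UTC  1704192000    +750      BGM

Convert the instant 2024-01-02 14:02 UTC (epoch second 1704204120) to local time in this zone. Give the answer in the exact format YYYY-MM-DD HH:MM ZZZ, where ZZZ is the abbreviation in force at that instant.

2024-01-03 02:32 BGM

Query: 2024-01-02 14:02 UTC
Rule 2/2 (BGM, +12:30): 2024-01-02 10:40 UTC ≤ query < +∞
14·60 + 2 + 750 = 1592 min
1592 = 1·1440 + 152; 152 = 2·60 + 32 → 02:32, 2024-01-02 + 1 day = 2024-01-03
→ 2024-01-03 02:32 BGM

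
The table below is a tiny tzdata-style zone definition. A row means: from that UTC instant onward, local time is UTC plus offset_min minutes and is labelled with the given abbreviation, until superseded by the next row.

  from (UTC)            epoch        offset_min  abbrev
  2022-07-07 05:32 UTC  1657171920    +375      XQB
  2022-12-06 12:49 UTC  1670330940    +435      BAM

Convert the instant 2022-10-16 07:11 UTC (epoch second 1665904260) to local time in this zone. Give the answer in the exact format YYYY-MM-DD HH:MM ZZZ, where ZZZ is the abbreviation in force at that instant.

Query: 2022-10-16 07:11 UTC
Rule 1/2 (XQB, +06:15): 2022-07-07 05:32 UTC ≤ query < 2022-12-06 12:49 UTC
7·60 + 11 + 375 = 806 min
806 = 0·1440 + 806; 806 = 13·60 + 26 → 13:26, same day
→ 2022-10-16 13:26 XQB

2022-10-16 13:26 XQB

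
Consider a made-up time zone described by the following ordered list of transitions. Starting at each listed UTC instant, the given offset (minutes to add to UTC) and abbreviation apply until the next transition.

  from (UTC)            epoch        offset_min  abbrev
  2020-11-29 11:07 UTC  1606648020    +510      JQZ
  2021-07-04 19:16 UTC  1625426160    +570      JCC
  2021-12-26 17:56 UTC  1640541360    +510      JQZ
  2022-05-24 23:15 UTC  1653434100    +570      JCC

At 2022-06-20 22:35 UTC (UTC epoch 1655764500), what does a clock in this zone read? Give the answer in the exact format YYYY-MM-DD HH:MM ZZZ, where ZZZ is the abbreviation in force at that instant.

2022-06-21 08:05 JCC

Query: 2022-06-20 22:35 UTC
Rule 4/4 (JCC, +09:30): 2022-05-24 23:15 UTC ≤ query < +∞
22·60 + 35 + 570 = 1925 min
1925 = 1·1440 + 485; 485 = 8·60 + 5 → 08:05, 2022-06-20 + 1 day = 2022-06-21
→ 2022-06-21 08:05 JCC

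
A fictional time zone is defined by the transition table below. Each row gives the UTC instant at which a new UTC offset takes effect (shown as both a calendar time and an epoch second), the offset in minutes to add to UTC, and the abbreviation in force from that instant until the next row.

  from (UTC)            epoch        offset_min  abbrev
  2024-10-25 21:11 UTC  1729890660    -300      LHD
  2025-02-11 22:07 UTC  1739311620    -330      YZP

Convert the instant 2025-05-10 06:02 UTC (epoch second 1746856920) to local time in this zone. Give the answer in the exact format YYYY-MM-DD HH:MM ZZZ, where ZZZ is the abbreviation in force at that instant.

2025-05-10 00:32 YZP

Query: 2025-05-10 06:02 UTC
Rule 2/2 (YZP, -05:30): 2025-02-11 22:07 UTC ≤ query < +∞
6·60 + 2 - 330 = 32 min
32 = 0·1440 + 32; 32 = 0·60 + 32 → 00:32, same day
→ 2025-05-10 00:32 YZP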